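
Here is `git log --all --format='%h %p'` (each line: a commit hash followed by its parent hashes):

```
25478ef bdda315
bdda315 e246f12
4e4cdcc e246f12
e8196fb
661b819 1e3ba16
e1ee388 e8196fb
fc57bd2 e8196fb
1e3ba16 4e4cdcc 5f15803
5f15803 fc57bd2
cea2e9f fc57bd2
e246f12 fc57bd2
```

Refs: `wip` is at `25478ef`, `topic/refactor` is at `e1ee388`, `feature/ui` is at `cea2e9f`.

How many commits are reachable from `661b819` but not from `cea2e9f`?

5

Reachable from 661b819: {1e3ba16, 4e4cdcc, 5f15803, 661b819, e246f12, e8196fb, fc57bd2}.
Reachable from cea2e9f: {cea2e9f, e8196fb, fc57bd2}.
In 661b819's history but not cea2e9f's: {1e3ba16, 4e4cdcc, 5f15803, 661b819, e246f12} — 5 commits.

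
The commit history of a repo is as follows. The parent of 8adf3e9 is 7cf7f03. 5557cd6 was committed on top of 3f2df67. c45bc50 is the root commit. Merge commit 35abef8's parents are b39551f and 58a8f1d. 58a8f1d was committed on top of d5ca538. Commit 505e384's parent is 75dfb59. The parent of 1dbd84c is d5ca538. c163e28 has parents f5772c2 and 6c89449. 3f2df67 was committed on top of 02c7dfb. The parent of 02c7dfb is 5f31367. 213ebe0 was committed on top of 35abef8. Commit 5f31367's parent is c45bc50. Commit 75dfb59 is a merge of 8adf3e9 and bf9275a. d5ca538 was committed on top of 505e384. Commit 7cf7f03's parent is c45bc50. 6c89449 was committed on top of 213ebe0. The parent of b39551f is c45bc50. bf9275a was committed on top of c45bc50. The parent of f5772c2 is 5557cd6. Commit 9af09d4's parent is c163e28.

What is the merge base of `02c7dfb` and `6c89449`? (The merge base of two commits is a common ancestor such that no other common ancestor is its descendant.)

c45bc50

Ancestors of 02c7dfb: {02c7dfb, 5f31367, c45bc50}.
Ancestors of 6c89449: {213ebe0, 35abef8, 505e384, 58a8f1d, 6c89449, 75dfb59, 7cf7f03, 8adf3e9, b39551f, bf9275a, c45bc50, d5ca538}.
Common ancestors: {c45bc50}.
The only common ancestor is c45bc50, so it is the merge base.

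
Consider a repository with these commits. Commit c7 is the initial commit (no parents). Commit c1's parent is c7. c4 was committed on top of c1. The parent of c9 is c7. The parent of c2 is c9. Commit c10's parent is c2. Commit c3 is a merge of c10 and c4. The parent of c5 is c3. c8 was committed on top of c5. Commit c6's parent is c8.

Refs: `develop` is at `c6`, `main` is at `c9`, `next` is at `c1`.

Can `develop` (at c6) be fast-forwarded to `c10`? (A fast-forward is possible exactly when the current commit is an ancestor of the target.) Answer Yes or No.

A fast-forward from c6 to c10 is possible iff c6 is an ancestor of c10.
Ancestors of c10: {c10, c2, c7, c9}.
c6 is not among them, so fast-forward is not possible.

No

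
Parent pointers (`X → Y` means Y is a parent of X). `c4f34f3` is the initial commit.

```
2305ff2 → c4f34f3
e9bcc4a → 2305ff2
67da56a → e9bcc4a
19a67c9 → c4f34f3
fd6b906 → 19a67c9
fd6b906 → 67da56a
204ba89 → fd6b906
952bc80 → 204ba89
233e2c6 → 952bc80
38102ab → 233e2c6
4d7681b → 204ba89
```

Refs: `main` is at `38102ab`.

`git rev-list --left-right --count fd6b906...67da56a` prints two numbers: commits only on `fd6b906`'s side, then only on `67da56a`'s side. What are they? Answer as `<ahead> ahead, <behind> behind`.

Reachable from fd6b906: {19a67c9, 2305ff2, 67da56a, c4f34f3, e9bcc4a, fd6b906}.
Reachable from 67da56a: {2305ff2, 67da56a, c4f34f3, e9bcc4a}.
Only in fd6b906's history (ahead): {19a67c9, fd6b906} — 2.
Only in 67da56a's history (behind): {} — 0.

2 ahead, 0 behind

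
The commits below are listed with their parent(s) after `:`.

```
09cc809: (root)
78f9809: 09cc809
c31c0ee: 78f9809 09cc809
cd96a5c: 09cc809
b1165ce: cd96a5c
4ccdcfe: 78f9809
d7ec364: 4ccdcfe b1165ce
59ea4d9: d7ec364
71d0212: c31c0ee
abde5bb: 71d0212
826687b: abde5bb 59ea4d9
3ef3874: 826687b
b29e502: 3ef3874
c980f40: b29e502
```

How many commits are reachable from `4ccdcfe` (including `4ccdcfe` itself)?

Walking parent pointers from 4ccdcfe: reachable set = {09cc809, 4ccdcfe, 78f9809}.
That is 3 commits.

3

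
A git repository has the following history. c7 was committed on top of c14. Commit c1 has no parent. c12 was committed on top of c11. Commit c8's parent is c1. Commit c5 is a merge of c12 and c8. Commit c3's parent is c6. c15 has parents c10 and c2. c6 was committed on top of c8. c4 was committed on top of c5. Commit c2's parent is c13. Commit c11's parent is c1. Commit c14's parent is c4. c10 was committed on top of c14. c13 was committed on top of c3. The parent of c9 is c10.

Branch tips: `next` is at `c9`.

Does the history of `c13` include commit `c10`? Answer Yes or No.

Ancestors of c13: {c1, c13, c3, c6, c8}.
c10 is not in that set, so it is not an ancestor of c13.

No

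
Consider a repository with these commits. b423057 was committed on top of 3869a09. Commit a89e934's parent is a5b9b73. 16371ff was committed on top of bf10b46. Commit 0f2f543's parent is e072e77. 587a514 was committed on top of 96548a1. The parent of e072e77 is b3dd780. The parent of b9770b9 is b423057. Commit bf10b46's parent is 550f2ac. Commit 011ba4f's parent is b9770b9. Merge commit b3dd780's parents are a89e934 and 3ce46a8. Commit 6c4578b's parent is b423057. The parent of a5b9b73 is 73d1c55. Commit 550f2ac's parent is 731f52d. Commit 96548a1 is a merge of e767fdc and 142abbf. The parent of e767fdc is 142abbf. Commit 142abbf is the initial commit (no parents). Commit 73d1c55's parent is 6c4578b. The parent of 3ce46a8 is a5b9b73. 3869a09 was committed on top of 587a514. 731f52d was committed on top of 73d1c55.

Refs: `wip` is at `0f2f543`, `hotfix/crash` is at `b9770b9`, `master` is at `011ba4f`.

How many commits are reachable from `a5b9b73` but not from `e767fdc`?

Reachable from a5b9b73: {142abbf, 3869a09, 587a514, 6c4578b, 73d1c55, 96548a1, a5b9b73, b423057, e767fdc}.
Reachable from e767fdc: {142abbf, e767fdc}.
In a5b9b73's history but not e767fdc's: {3869a09, 587a514, 6c4578b, 73d1c55, 96548a1, a5b9b73, b423057} — 7 commits.

7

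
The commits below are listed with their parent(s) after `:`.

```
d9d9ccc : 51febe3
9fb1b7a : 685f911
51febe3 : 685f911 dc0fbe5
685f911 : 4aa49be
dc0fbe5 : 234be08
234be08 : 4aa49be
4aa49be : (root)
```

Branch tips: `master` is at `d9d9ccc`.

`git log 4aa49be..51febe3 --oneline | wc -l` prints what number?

4

Reachable from 51febe3: {234be08, 4aa49be, 51febe3, 685f911, dc0fbe5}.
Reachable from 4aa49be: {4aa49be}.
In 51febe3's history but not 4aa49be's: {234be08, 51febe3, 685f911, dc0fbe5} — 4 commits.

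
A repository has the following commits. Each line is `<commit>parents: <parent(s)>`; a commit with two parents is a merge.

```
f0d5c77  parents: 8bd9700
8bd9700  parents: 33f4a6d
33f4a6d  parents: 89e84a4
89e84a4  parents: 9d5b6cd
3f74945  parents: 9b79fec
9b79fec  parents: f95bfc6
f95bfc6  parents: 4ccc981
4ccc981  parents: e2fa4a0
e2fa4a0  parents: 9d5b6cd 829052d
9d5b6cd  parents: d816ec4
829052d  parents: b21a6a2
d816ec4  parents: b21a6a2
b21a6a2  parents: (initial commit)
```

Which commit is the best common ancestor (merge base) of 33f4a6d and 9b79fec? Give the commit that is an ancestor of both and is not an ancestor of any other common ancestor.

Ancestors of 33f4a6d: {33f4a6d, 89e84a4, 9d5b6cd, b21a6a2, d816ec4}.
Ancestors of 9b79fec: {4ccc981, 829052d, 9b79fec, 9d5b6cd, b21a6a2, d816ec4, e2fa4a0, f95bfc6}.
Common ancestors: {9d5b6cd, b21a6a2, d816ec4}.
Among these, 9d5b6cd is not an ancestor of any other common ancestor — it is the merge base.

9d5b6cd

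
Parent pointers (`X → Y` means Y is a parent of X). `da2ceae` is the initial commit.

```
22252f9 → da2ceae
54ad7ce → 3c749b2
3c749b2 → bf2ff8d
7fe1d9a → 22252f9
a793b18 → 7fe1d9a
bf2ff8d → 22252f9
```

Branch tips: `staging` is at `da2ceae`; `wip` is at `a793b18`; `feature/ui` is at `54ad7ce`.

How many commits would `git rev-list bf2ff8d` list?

3

Walking parent pointers from bf2ff8d: reachable set = {22252f9, bf2ff8d, da2ceae}.
That is 3 commits.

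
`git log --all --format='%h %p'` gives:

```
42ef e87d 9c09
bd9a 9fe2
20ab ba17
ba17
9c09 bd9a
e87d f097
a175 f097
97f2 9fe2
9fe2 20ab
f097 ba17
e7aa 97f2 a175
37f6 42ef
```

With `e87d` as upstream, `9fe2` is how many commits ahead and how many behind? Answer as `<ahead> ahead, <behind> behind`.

2 ahead, 2 behind

Reachable from 9fe2: {20ab, 9fe2, ba17}.
Reachable from e87d: {ba17, e87d, f097}.
Only in 9fe2's history (ahead): {20ab, 9fe2} — 2.
Only in e87d's history (behind): {e87d, f097} — 2.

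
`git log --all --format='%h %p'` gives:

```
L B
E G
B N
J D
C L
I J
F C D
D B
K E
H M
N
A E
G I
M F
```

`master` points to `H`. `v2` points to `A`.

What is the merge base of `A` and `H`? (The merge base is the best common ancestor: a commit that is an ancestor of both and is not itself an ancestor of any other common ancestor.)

Ancestors of A: {A, B, D, E, G, I, J, N}.
Ancestors of H: {B, C, D, F, H, L, M, N}.
Common ancestors: {B, D, N}.
Among these, D is not an ancestor of any other common ancestor — it is the merge base.

D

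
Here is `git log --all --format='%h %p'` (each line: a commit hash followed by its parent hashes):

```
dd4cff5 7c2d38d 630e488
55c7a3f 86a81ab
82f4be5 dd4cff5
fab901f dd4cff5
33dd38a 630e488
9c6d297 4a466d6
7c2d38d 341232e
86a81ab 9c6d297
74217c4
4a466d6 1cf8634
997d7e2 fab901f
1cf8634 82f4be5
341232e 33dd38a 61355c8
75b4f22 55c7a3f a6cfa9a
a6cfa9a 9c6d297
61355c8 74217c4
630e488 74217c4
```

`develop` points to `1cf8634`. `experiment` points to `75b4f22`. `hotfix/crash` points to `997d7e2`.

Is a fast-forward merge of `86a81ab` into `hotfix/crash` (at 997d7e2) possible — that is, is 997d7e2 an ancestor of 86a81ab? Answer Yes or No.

A fast-forward from 997d7e2 to 86a81ab is possible iff 997d7e2 is an ancestor of 86a81ab.
Ancestors of 86a81ab: {1cf8634, 33dd38a, 341232e, 4a466d6, 61355c8, 630e488, 74217c4, 7c2d38d, 82f4be5, 86a81ab, 9c6d297, dd4cff5}.
997d7e2 is not among them, so fast-forward is not possible.

No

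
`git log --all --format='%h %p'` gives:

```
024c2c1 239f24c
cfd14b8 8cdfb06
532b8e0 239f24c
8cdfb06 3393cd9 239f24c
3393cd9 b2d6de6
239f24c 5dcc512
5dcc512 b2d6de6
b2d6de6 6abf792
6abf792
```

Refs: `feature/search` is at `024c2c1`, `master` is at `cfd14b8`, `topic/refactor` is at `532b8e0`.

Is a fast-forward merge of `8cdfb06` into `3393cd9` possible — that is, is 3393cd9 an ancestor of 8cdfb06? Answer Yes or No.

Yes

A fast-forward from 3393cd9 to 8cdfb06 is possible iff 3393cd9 is an ancestor of 8cdfb06.
Ancestors of 8cdfb06: {239f24c, 3393cd9, 5dcc512, 6abf792, 8cdfb06, b2d6de6}.
3393cd9 is among them, so fast-forward is possible.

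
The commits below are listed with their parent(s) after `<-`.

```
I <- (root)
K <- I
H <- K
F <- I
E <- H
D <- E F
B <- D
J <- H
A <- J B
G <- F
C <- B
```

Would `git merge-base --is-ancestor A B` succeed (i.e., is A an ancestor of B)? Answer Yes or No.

No

Ancestors of B: {B, D, E, F, H, I, K}.
A is not in that set, so it is not an ancestor of B.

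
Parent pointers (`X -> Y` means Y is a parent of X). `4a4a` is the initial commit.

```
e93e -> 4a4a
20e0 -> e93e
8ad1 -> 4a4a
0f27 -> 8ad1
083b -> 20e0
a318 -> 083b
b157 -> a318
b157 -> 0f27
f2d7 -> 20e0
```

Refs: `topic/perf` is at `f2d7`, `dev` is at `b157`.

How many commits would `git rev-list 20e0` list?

Walking parent pointers from 20e0: reachable set = {20e0, 4a4a, e93e}.
That is 3 commits.

3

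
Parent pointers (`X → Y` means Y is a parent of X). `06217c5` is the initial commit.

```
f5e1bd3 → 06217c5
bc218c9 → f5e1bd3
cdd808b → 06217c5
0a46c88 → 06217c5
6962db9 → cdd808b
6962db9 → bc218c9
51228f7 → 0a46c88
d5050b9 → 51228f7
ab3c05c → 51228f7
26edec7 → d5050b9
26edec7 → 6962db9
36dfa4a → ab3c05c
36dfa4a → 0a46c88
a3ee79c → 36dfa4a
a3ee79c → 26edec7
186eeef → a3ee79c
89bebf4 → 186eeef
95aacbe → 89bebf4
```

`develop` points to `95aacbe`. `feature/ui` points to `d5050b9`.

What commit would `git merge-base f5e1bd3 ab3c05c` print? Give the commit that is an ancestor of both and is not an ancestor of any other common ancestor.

Ancestors of f5e1bd3: {06217c5, f5e1bd3}.
Ancestors of ab3c05c: {06217c5, 0a46c88, 51228f7, ab3c05c}.
Common ancestors: {06217c5}.
The only common ancestor is 06217c5, so it is the merge base.

06217c5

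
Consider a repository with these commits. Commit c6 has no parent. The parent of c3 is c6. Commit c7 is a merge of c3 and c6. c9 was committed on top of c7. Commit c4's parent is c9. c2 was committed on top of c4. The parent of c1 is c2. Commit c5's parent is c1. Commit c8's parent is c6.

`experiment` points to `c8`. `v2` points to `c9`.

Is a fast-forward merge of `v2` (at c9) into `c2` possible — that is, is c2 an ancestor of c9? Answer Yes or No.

No

A fast-forward from c2 to c9 is possible iff c2 is an ancestor of c9.
Ancestors of c9: {c3, c6, c7, c9}.
c2 is not among them, so fast-forward is not possible.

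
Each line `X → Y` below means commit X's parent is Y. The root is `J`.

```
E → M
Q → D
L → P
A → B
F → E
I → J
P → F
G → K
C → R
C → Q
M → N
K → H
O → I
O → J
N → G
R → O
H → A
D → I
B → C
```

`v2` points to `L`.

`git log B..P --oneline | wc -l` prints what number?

9

Reachable from P: {A, B, C, D, E, F, G, H, I, J, K, M, N, O, P, Q, R}.
Reachable from B: {B, C, D, I, J, O, Q, R}.
In P's history but not B's: {A, E, F, G, H, K, M, N, P} — 9 commits.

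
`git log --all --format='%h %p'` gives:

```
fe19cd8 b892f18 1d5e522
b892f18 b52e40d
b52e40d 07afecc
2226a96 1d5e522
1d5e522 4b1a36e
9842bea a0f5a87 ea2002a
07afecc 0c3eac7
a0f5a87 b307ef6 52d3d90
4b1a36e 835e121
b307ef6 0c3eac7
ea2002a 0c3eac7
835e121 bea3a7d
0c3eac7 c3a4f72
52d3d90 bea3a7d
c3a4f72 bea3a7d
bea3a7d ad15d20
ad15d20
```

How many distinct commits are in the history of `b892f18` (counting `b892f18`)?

Walking parent pointers from b892f18: reachable set = {07afecc, 0c3eac7, ad15d20, b52e40d, b892f18, bea3a7d, c3a4f72}.
That is 7 commits.

7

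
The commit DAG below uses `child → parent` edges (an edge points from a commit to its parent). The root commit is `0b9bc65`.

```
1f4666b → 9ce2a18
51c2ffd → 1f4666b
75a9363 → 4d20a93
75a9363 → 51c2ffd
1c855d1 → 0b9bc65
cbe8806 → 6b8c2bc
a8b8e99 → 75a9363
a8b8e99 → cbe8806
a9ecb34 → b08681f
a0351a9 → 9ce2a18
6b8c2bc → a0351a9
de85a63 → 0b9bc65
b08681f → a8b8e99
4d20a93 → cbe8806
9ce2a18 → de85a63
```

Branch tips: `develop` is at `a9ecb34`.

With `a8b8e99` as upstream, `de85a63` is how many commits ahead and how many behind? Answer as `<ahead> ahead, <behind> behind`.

0 ahead, 9 behind

Reachable from de85a63: {0b9bc65, de85a63}.
Reachable from a8b8e99: {0b9bc65, 1f4666b, 4d20a93, 51c2ffd, 6b8c2bc, 75a9363, 9ce2a18, a0351a9, a8b8e99, cbe8806, de85a63}.
Only in de85a63's history (ahead): {} — 0.
Only in a8b8e99's history (behind): {1f4666b, 4d20a93, 51c2ffd, 6b8c2bc, 75a9363, 9ce2a18, a0351a9, a8b8e99, cbe8806} — 9.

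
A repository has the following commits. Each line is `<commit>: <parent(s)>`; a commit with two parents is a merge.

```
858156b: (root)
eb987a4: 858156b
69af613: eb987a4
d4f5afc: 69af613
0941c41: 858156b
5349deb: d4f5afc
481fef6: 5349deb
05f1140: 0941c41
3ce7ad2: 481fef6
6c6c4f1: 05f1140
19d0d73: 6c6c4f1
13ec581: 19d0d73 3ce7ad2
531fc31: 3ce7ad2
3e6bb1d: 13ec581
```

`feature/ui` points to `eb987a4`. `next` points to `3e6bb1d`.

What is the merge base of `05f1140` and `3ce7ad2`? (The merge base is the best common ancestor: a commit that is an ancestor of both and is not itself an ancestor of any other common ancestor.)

Ancestors of 05f1140: {05f1140, 0941c41, 858156b}.
Ancestors of 3ce7ad2: {3ce7ad2, 481fef6, 5349deb, 69af613, 858156b, d4f5afc, eb987a4}.
Common ancestors: {858156b}.
The only common ancestor is 858156b, so it is the merge base.

858156b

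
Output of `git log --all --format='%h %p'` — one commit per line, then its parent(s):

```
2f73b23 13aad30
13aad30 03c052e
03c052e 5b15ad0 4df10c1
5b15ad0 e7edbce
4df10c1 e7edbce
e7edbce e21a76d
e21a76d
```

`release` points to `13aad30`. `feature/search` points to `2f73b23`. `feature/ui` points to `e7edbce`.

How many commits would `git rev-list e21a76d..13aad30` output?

5

Reachable from 13aad30: {03c052e, 13aad30, 4df10c1, 5b15ad0, e21a76d, e7edbce}.
Reachable from e21a76d: {e21a76d}.
In 13aad30's history but not e21a76d's: {03c052e, 13aad30, 4df10c1, 5b15ad0, e7edbce} — 5 commits.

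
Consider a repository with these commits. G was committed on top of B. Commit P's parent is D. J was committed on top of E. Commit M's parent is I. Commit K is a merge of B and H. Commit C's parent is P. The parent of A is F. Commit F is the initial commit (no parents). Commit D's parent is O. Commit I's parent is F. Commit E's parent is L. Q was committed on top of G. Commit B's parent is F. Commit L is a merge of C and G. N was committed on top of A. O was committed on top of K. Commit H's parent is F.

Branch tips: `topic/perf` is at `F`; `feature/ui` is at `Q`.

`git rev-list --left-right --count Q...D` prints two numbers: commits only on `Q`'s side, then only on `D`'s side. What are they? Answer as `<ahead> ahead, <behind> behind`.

Reachable from Q: {B, F, G, Q}.
Reachable from D: {B, D, F, H, K, O}.
Only in Q's history (ahead): {G, Q} — 2.
Only in D's history (behind): {D, H, K, O} — 4.

2 ahead, 4 behind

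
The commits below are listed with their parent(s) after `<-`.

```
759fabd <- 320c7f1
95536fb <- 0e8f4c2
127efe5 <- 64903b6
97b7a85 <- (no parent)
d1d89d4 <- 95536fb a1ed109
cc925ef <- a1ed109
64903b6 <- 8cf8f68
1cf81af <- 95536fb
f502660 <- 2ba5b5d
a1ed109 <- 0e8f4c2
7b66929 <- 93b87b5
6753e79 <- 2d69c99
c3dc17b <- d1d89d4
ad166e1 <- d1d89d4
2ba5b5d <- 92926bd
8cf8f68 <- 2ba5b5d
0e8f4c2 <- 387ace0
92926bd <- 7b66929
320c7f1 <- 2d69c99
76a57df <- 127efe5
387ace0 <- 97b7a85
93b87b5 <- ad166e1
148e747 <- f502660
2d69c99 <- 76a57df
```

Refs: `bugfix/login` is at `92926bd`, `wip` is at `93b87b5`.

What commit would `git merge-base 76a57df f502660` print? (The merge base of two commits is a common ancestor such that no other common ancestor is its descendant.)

2ba5b5d

Ancestors of 76a57df: {0e8f4c2, 127efe5, 2ba5b5d, 387ace0, 64903b6, 76a57df, 7b66929, 8cf8f68, 92926bd, 93b87b5, 95536fb, 97b7a85, a1ed109, ad166e1, d1d89d4}.
Ancestors of f502660: {0e8f4c2, 2ba5b5d, 387ace0, 7b66929, 92926bd, 93b87b5, 95536fb, 97b7a85, a1ed109, ad166e1, d1d89d4, f502660}.
Common ancestors: {0e8f4c2, 2ba5b5d, 387ace0, 7b66929, 92926bd, 93b87b5, 95536fb, 97b7a85, a1ed109, ad166e1, d1d89d4}.
Among these, 2ba5b5d is not an ancestor of any other common ancestor — it is the merge base.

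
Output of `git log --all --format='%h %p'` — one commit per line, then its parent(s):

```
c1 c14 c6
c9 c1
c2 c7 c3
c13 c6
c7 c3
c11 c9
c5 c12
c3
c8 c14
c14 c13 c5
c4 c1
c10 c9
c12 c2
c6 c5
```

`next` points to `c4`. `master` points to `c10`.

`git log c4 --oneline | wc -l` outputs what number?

Walking parent pointers from c4: reachable set = {c1, c12, c13, c14, c2, c3, c4, c5, c6, c7}.
That is 10 commits.

10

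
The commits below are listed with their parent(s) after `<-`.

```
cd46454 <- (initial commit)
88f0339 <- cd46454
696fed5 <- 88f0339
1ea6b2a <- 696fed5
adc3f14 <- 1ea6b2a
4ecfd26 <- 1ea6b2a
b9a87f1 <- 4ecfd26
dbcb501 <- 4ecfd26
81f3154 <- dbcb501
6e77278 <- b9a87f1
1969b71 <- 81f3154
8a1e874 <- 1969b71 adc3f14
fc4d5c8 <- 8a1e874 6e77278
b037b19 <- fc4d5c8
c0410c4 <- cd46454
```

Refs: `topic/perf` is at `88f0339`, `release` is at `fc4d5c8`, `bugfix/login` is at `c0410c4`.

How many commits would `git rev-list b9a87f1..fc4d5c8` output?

7

Reachable from fc4d5c8: {1969b71, 1ea6b2a, 4ecfd26, 696fed5, 6e77278, 81f3154, 88f0339, 8a1e874, adc3f14, b9a87f1, cd46454, dbcb501, fc4d5c8}.
Reachable from b9a87f1: {1ea6b2a, 4ecfd26, 696fed5, 88f0339, b9a87f1, cd46454}.
In fc4d5c8's history but not b9a87f1's: {1969b71, 6e77278, 81f3154, 8a1e874, adc3f14, dbcb501, fc4d5c8} — 7 commits.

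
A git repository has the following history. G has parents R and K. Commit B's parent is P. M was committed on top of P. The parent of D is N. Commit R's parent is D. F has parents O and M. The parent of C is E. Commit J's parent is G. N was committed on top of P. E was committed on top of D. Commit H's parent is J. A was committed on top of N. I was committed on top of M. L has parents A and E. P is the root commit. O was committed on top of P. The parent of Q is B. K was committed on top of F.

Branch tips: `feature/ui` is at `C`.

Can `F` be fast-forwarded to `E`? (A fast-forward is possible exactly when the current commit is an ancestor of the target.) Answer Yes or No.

No

A fast-forward from F to E is possible iff F is an ancestor of E.
Ancestors of E: {D, E, N, P}.
F is not among them, so fast-forward is not possible.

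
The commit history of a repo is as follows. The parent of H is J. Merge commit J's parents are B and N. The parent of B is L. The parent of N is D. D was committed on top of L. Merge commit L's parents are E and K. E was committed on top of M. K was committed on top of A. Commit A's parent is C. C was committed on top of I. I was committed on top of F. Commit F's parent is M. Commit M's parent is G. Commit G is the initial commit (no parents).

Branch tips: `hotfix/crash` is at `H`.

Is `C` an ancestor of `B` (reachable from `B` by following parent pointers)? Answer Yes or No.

Ancestors of B (commits reachable by following parents): {A, B, C, E, F, G, I, K, L, M}.
C is in that set, so it is an ancestor of B.

Yes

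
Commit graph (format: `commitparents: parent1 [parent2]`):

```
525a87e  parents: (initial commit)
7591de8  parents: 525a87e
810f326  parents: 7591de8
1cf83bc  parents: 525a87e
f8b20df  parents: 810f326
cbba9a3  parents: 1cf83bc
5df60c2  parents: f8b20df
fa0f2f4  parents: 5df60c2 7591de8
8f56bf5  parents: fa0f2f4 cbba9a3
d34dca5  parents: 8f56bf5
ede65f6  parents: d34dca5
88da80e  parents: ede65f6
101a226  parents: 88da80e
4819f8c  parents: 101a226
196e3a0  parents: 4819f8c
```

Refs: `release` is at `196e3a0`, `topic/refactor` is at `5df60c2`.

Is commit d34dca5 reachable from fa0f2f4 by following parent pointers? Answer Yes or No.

Ancestors of fa0f2f4: {525a87e, 5df60c2, 7591de8, 810f326, f8b20df, fa0f2f4}.
d34dca5 is not in that set, so it is not an ancestor of fa0f2f4.

No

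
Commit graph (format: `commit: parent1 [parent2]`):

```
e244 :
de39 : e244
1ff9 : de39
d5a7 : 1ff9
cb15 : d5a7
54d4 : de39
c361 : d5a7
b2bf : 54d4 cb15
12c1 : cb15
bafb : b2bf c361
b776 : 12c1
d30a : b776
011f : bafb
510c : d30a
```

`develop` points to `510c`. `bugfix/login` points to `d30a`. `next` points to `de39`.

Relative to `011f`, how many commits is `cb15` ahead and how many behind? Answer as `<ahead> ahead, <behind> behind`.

0 ahead, 5 behind

Reachable from cb15: {1ff9, cb15, d5a7, de39, e244}.
Reachable from 011f: {011f, 1ff9, 54d4, b2bf, bafb, c361, cb15, d5a7, de39, e244}.
Only in cb15's history (ahead): {} — 0.
Only in 011f's history (behind): {011f, 54d4, b2bf, bafb, c361} — 5.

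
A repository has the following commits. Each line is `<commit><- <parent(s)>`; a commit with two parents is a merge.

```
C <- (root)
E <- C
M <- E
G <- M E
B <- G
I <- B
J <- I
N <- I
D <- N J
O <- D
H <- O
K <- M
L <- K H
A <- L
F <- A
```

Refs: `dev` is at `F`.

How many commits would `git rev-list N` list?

Walking parent pointers from N: reachable set = {B, C, E, G, I, M, N}.
That is 7 commits.

7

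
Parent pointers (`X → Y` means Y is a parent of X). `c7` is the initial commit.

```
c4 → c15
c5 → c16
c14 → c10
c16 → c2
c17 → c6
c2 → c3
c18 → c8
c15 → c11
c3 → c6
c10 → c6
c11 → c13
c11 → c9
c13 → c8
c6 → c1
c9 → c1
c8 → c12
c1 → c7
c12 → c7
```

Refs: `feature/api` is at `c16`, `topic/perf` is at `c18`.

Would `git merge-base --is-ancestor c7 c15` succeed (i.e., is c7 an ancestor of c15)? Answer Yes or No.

Ancestors of c15 (commits reachable by following parents): {c1, c11, c12, c13, c15, c7, c8, c9}.
c7 is in that set, so it is an ancestor of c15.

Yes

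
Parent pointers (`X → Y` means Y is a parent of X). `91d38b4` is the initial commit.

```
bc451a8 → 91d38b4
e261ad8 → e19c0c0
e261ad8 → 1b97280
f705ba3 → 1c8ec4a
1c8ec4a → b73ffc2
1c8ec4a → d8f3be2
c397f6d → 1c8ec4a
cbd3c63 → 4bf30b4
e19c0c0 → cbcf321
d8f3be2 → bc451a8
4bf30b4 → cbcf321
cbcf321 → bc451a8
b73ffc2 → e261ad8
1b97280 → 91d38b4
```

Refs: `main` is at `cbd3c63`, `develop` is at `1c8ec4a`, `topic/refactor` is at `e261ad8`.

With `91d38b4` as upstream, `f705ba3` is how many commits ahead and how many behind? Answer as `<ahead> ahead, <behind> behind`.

9 ahead, 0 behind

Reachable from f705ba3: {1b97280, 1c8ec4a, 91d38b4, b73ffc2, bc451a8, cbcf321, d8f3be2, e19c0c0, e261ad8, f705ba3}.
Reachable from 91d38b4: {91d38b4}.
Only in f705ba3's history (ahead): {1b97280, 1c8ec4a, b73ffc2, bc451a8, cbcf321, d8f3be2, e19c0c0, e261ad8, f705ba3} — 9.
Only in 91d38b4's history (behind): {} — 0.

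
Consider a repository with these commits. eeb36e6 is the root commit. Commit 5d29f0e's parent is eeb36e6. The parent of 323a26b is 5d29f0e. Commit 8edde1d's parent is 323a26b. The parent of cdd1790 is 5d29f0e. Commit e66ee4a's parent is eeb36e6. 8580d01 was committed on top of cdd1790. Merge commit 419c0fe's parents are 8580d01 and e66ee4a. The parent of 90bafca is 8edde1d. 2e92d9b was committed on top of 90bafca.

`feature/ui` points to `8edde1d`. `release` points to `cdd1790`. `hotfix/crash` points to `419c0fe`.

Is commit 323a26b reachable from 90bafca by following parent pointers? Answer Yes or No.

Yes

Ancestors of 90bafca (commits reachable by following parents): {323a26b, 5d29f0e, 8edde1d, 90bafca, eeb36e6}.
323a26b is in that set, so it is an ancestor of 90bafca.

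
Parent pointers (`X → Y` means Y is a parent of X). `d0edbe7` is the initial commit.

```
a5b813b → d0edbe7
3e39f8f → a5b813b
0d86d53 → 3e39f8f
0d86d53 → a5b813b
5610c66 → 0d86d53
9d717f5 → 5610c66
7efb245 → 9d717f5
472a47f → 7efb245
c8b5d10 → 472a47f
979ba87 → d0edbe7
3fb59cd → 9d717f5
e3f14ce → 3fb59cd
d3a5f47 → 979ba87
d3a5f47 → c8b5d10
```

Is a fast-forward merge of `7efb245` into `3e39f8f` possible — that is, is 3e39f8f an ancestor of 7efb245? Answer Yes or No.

Yes

A fast-forward from 3e39f8f to 7efb245 is possible iff 3e39f8f is an ancestor of 7efb245.
Ancestors of 7efb245: {0d86d53, 3e39f8f, 5610c66, 7efb245, 9d717f5, a5b813b, d0edbe7}.
3e39f8f is among them, so fast-forward is possible.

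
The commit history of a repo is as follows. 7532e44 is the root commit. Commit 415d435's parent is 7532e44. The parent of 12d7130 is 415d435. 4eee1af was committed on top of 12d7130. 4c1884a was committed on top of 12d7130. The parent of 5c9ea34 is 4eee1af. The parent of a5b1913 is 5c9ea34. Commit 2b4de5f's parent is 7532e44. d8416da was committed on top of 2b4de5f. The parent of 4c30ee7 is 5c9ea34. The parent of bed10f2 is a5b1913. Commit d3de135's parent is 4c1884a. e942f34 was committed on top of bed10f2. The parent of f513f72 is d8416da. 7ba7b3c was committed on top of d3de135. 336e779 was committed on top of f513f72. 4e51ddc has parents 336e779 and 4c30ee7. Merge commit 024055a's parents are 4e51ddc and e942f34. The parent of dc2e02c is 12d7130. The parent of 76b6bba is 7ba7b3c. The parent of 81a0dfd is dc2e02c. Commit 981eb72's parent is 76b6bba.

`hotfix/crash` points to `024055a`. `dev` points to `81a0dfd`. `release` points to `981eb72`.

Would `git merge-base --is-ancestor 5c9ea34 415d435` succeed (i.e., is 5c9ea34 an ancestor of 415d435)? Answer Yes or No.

Ancestors of 415d435: {415d435, 7532e44}.
5c9ea34 is not in that set, so it is not an ancestor of 415d435.

No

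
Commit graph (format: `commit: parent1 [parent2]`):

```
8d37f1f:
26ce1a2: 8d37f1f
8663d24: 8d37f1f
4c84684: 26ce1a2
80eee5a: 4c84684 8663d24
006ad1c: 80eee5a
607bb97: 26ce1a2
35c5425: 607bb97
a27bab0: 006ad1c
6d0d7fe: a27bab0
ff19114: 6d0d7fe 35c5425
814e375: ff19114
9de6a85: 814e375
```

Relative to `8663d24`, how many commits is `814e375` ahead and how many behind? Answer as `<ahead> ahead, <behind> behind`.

10 ahead, 0 behind

Reachable from 814e375: {006ad1c, 26ce1a2, 35c5425, 4c84684, 607bb97, 6d0d7fe, 80eee5a, 814e375, 8663d24, 8d37f1f, a27bab0, ff19114}.
Reachable from 8663d24: {8663d24, 8d37f1f}.
Only in 814e375's history (ahead): {006ad1c, 26ce1a2, 35c5425, 4c84684, 607bb97, 6d0d7fe, 80eee5a, 814e375, a27bab0, ff19114} — 10.
Only in 8663d24's history (behind): {} — 0.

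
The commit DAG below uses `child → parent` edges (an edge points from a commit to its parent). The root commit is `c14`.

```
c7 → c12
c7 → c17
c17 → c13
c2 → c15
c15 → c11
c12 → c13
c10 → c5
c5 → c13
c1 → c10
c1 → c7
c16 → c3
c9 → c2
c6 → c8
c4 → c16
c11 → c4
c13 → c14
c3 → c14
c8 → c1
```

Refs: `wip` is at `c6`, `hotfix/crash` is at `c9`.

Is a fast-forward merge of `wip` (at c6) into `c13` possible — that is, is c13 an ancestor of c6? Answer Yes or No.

A fast-forward from c13 to c6 is possible iff c13 is an ancestor of c6.
Ancestors of c6: {c1, c10, c12, c13, c14, c17, c5, c6, c7, c8}.
c13 is among them, so fast-forward is possible.

Yes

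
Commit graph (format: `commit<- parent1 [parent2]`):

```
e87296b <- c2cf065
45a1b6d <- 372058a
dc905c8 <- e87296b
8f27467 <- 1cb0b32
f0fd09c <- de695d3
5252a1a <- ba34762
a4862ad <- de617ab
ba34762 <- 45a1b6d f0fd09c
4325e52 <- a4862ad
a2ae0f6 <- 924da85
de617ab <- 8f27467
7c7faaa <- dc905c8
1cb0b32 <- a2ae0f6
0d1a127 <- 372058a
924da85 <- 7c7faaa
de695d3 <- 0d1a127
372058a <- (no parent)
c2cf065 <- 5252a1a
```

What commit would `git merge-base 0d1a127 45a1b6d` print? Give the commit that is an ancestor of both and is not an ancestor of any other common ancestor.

Ancestors of 0d1a127: {0d1a127, 372058a}.
Ancestors of 45a1b6d: {372058a, 45a1b6d}.
Common ancestors: {372058a}.
The only common ancestor is 372058a, so it is the merge base.

372058a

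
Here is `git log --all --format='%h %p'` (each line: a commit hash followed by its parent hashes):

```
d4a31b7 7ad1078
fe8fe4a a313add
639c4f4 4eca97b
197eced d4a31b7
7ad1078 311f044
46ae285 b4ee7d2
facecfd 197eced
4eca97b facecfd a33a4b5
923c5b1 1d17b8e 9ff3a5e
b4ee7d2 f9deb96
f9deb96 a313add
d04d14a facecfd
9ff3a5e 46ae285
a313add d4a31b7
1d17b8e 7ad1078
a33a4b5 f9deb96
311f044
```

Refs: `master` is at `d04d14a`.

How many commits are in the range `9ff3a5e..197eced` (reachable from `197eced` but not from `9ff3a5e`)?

1

Reachable from 197eced: {197eced, 311f044, 7ad1078, d4a31b7}.
Reachable from 9ff3a5e: {311f044, 46ae285, 7ad1078, 9ff3a5e, a313add, b4ee7d2, d4a31b7, f9deb96}.
In 197eced's history but not 9ff3a5e's: {197eced} — 1 commit.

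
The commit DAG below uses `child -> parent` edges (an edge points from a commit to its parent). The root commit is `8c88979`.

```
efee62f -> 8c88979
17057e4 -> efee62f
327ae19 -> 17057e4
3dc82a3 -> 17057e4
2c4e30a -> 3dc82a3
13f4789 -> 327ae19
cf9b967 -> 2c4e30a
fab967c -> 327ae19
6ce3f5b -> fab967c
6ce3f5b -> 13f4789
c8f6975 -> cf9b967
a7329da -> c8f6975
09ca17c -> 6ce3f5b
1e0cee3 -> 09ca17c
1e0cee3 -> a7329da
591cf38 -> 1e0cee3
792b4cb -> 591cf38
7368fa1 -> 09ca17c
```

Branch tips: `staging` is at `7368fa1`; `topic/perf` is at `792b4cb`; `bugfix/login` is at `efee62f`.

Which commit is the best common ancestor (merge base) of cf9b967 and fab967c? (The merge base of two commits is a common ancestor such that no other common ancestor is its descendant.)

Ancestors of cf9b967: {17057e4, 2c4e30a, 3dc82a3, 8c88979, cf9b967, efee62f}.
Ancestors of fab967c: {17057e4, 327ae19, 8c88979, efee62f, fab967c}.
Common ancestors: {17057e4, 8c88979, efee62f}.
Among these, 17057e4 is not an ancestor of any other common ancestor — it is the merge base.

17057e4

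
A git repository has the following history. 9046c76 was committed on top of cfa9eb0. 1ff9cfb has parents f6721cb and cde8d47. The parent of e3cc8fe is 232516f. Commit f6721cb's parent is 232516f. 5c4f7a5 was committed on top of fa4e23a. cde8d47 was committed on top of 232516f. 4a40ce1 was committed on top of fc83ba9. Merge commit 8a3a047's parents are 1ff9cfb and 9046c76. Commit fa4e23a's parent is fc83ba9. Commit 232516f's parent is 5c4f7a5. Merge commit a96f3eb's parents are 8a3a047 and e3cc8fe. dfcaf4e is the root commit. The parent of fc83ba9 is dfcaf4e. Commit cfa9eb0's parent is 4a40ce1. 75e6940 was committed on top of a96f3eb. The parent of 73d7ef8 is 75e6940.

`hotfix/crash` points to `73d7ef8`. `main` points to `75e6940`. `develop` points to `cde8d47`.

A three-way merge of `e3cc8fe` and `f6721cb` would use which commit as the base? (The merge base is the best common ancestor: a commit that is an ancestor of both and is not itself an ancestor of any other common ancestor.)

232516f

Ancestors of e3cc8fe: {232516f, 5c4f7a5, dfcaf4e, e3cc8fe, fa4e23a, fc83ba9}.
Ancestors of f6721cb: {232516f, 5c4f7a5, dfcaf4e, f6721cb, fa4e23a, fc83ba9}.
Common ancestors: {232516f, 5c4f7a5, dfcaf4e, fa4e23a, fc83ba9}.
Among these, 232516f is not an ancestor of any other common ancestor — it is the merge base.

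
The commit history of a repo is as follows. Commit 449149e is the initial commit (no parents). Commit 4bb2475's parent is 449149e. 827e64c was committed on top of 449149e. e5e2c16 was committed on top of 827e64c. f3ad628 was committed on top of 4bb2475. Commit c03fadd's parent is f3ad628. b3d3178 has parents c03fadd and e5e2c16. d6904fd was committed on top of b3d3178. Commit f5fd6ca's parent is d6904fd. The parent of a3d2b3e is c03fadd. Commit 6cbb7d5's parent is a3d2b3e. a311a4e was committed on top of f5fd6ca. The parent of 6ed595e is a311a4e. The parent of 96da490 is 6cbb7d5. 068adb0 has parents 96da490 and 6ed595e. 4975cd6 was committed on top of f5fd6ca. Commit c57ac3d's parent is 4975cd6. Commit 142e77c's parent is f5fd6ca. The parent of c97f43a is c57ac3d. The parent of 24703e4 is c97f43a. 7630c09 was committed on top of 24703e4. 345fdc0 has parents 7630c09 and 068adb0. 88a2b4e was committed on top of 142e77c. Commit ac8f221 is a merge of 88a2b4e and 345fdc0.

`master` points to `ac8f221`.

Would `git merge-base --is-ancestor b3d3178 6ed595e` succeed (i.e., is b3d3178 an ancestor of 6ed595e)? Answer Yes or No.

Ancestors of 6ed595e (commits reachable by following parents): {449149e, 4bb2475, 6ed595e, 827e64c, a311a4e, b3d3178, c03fadd, d6904fd, e5e2c16, f3ad628, f5fd6ca}.
b3d3178 is in that set, so it is an ancestor of 6ed595e.

Yes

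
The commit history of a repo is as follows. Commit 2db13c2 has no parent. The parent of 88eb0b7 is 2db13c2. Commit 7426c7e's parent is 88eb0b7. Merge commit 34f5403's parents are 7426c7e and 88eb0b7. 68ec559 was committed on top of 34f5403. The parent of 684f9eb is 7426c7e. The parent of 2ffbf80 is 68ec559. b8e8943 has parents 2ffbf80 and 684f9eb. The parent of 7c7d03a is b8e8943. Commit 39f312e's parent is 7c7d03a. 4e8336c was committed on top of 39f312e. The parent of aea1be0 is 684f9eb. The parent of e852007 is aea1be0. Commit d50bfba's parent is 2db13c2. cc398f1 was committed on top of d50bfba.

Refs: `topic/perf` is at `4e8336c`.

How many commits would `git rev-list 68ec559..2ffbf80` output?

Reachable from 2ffbf80: {2db13c2, 2ffbf80, 34f5403, 68ec559, 7426c7e, 88eb0b7}.
Reachable from 68ec559: {2db13c2, 34f5403, 68ec559, 7426c7e, 88eb0b7}.
In 2ffbf80's history but not 68ec559's: {2ffbf80} — 1 commit.

1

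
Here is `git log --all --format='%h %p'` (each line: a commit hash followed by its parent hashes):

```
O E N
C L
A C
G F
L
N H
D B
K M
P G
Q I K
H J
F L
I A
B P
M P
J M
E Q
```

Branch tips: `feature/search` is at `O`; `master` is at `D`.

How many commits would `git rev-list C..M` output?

Reachable from M: {F, G, L, M, P}.
Reachable from C: {C, L}.
In M's history but not C's: {F, G, M, P} — 4 commits.

4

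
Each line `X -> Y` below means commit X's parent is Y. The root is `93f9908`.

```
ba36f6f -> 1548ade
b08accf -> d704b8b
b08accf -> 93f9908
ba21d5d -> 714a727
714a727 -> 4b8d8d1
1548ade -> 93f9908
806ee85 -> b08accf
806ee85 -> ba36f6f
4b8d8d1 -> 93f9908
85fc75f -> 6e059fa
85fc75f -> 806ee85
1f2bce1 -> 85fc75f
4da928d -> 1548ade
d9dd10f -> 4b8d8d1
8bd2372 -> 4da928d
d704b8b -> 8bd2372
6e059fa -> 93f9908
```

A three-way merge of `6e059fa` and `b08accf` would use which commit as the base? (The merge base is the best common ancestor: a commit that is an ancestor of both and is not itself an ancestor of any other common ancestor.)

Ancestors of 6e059fa: {6e059fa, 93f9908}.
Ancestors of b08accf: {1548ade, 4da928d, 8bd2372, 93f9908, b08accf, d704b8b}.
Common ancestors: {93f9908}.
The only common ancestor is 93f9908, so it is the merge base.

93f9908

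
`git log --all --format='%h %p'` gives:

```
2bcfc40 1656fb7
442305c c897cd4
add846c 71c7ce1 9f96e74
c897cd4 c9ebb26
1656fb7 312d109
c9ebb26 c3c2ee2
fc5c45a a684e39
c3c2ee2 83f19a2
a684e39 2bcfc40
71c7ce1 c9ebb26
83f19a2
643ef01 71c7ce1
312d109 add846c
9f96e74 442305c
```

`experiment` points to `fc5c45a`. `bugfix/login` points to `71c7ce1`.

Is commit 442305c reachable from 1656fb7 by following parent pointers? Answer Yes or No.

Yes

Ancestors of 1656fb7 (commits reachable by following parents): {1656fb7, 312d109, 442305c, 71c7ce1, 83f19a2, 9f96e74, add846c, c3c2ee2, c897cd4, c9ebb26}.
442305c is in that set, so it is an ancestor of 1656fb7.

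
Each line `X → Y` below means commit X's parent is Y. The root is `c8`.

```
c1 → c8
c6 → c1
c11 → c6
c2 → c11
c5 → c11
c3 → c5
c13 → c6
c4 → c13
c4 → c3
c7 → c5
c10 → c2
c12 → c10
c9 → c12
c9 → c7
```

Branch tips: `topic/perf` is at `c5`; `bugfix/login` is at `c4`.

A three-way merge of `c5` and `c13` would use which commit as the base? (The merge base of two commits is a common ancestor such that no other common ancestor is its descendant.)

c6

Ancestors of c5: {c1, c11, c5, c6, c8}.
Ancestors of c13: {c1, c13, c6, c8}.
Common ancestors: {c1, c6, c8}.
Among these, c6 is not an ancestor of any other common ancestor — it is the merge base.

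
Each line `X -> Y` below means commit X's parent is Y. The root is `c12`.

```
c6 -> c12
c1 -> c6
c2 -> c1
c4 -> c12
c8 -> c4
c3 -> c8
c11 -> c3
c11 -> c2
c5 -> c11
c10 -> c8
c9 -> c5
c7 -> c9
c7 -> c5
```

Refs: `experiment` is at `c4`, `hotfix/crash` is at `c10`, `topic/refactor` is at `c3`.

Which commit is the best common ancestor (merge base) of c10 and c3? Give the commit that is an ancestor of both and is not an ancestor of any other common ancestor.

c8

Ancestors of c10: {c10, c12, c4, c8}.
Ancestors of c3: {c12, c3, c4, c8}.
Common ancestors: {c12, c4, c8}.
Among these, c8 is not an ancestor of any other common ancestor — it is the merge base.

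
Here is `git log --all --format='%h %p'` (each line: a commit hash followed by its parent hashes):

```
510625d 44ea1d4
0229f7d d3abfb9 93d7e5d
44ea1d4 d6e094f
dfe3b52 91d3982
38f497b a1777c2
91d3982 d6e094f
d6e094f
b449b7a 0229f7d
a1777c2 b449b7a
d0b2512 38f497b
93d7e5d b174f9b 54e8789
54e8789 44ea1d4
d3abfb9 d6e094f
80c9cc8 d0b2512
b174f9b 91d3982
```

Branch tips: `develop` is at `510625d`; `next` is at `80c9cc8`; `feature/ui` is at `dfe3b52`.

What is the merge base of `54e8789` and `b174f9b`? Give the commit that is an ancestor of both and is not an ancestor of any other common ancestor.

Ancestors of 54e8789: {44ea1d4, 54e8789, d6e094f}.
Ancestors of b174f9b: {91d3982, b174f9b, d6e094f}.
Common ancestors: {d6e094f}.
The only common ancestor is d6e094f, so it is the merge base.

d6e094f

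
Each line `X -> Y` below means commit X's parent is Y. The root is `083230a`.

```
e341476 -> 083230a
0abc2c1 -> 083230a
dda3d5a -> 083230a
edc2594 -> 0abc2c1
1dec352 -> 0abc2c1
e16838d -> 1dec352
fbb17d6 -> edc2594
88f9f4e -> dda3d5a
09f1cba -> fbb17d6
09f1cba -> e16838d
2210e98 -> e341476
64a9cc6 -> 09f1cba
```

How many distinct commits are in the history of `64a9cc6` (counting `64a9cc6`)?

8

Walking parent pointers from 64a9cc6: reachable set = {083230a, 09f1cba, 0abc2c1, 1dec352, 64a9cc6, e16838d, edc2594, fbb17d6}.
That is 8 commits.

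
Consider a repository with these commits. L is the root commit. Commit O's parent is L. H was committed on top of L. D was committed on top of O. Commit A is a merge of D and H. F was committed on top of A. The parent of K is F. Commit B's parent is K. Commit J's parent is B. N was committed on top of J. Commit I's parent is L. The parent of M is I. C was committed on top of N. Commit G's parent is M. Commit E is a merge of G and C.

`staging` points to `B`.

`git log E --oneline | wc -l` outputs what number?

Walking parent pointers from E: reachable set = {A, B, C, D, E, F, G, H, I, J, K, L, M, N, O}.
That is 15 commits.

15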